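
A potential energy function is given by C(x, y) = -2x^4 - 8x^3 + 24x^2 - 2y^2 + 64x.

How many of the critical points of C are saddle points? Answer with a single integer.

C separates as a function of x plus a function of y, so ∇C=0 decouples.
∂C/∂x = -8(x - 2)(x + 1)(x + 4) = 0 at x ∈ {-4, -1, 2}; ∂C/∂y = -4y = 0 at y ∈ {0}.
The Hessian is diagonal: diag(C_xx, C_yy). Second derivatives: C_xx(-4)=-144, C_xx(-1)=72, C_xx(2)=-144; C_yy(0)=-4.
Saddle points occur where the two diagonal entries have opposite signs: (-1, 0). Count: 1.

1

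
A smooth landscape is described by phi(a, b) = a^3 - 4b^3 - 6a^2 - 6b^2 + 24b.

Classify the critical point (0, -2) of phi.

saddle point

The mixed partial ∂²phi/∂a∂b is 0, so the Hessian at any point is diag(phi_aa, phi_bb) = diag(6(a - 2), -12(2b + 1)).
At (0, -2): H = diag(-12, 36).
The eigenvalues have opposite signs, so H is indefinite: a saddle point.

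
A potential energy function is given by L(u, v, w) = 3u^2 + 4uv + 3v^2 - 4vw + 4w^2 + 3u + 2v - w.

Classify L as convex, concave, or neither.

convex

L is quadratic, so its Hessian is the constant matrix H = [[6, 4, 0], [4, 6, -4], [0, -4, 8]].
Leading principal minors: 6, 20, 64.
All positive ⇒ H ≻ 0 ⇒ convex.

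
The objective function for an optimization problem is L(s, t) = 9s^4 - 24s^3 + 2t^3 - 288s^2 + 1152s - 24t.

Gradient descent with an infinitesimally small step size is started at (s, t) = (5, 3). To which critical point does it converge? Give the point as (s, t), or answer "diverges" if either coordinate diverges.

(4, 2)

L is separable, so gradient descent decouples: s follows -∂L/∂s, t follows -∂L/∂t.
∂L/∂s = 36(s - 4)(s - 2)(s + 4); at s=5 this is 972, so s decreases.
∂L/∂t = 6(t - 2)(t + 2); at t=3 this is 30, so t decreases.
s converges to its nearest critical value 4 (a local min of the s-part); t converges to 2. The iterate converges to (4, 2).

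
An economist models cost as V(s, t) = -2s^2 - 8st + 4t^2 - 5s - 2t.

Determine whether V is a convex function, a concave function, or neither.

neither

V is quadratic, so its Hessian is the constant matrix H = [[-4, -8], [-8, 8]].
det(H) = -96, tr(H) = 4.
det(H) < 0, so H is indefinite: neither convex nor concave.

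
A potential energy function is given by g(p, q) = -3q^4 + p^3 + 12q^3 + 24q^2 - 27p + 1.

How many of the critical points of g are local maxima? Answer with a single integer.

g separates as a function of p plus a function of q, so ∇g=0 decouples.
∂g/∂p = 3(p - 3)(p + 3) = 0 at p ∈ {-3, 3}; ∂g/∂q = -12q(q - 4)(q + 1) = 0 at q ∈ {-1, 0, 4}.
The Hessian is diagonal: diag(g_pp, g_qq). Second derivatives: g_pp(-3)=-18, g_pp(3)=18; g_qq(-1)=-60, g_qq(0)=48, g_qq(4)=-240.
Local maxima occur where both diagonal entries negative: (-3, -1), (-3, 4). Count: 2.

2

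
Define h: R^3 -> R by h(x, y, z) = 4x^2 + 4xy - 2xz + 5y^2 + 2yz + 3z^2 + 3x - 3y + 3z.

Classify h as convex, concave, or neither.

h is quadratic, so its Hessian is the constant matrix H = [[8, 4, -2], [4, 10, 2], [-2, 2, 6]].
Leading principal minors: 8, 64, 280.
All positive ⇒ H ≻ 0 ⇒ convex.

convex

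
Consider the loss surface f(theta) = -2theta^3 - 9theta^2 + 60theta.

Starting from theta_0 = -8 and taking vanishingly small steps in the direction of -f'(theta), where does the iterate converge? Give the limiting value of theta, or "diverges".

-5

f'(theta) = -6(theta - 2)(theta + 5), so f'(-8) = -180.
Gradient descent moves in the -f' direction, i.e. theta is increasing.
The nearest critical point in that direction is theta = -5, where f'' = 42 > 0 (a local minimum). The iterate converges there.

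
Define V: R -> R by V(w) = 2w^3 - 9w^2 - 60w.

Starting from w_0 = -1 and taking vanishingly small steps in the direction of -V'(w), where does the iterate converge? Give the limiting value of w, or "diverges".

5

V'(w) = 6(w - 5)(w + 2), so V'(-1) = -36.
Gradient descent moves in the -V' direction, i.e. w is increasing.
The nearest critical point in that direction is w = 5, where V'' = 42 > 0 (a local minimum). The iterate converges there.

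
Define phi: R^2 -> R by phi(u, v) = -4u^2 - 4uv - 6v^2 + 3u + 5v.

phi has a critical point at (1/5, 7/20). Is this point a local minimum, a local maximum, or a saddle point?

The Hessian of phi is constant: H = [[-8, -4], [-4, -12]].
det(H) = (-8)·(-12) − (-4)² = 80.
det(H) > 0 and tr(H) = -20 < 0, so H is negative definite and the point is a local maximum.

local maximum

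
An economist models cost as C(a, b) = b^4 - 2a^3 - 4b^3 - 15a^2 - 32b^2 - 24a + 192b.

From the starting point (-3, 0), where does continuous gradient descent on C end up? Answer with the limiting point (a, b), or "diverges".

(-4, -4)

C is separable, so gradient descent decouples: a follows -∂C/∂a, b follows -∂C/∂b.
∂C/∂a = -6(a + 1)(a + 4); at a=-3 this is 12, so a decreases.
∂C/∂b = 4(b - 4)(b - 3)(b + 4); at b=0 this is 192, so b decreases.
a converges to its nearest critical value -4 (a local min of the a-part); b converges to -4. The iterate converges to (-4, -4).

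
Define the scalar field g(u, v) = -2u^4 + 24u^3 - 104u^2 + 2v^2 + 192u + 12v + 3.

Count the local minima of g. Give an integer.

1

g separates as a function of u plus a function of v, so ∇g=0 decouples.
∂g/∂u = -8(u - 4)(u - 3)(u - 2) = 0 at u ∈ {2, 3, 4}; ∂g/∂v = 4(v + 3) = 0 at v ∈ {-3}.
The Hessian is diagonal: diag(g_uu, g_vv). Second derivatives: g_uu(2)=-16, g_uu(3)=8, g_uu(4)=-16; g_vv(-3)=4.
Local minima occur where both diagonal entries positive: (3, -3). Count: 1.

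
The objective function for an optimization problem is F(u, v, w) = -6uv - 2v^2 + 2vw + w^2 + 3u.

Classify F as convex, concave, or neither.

neither

F is quadratic, so its Hessian is the constant matrix H = [[0, -6, 0], [-6, -4, 2], [0, 2, 2]].
Leading principal minors: 0, -36, -72.
Neither pattern holds ⇒ H is indefinite ⇒ neither convex nor concave.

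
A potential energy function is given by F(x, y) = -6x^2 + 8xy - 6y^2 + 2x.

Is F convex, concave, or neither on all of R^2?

concave

F is quadratic, so its Hessian is the constant matrix H = [[-12, 8], [8, -12]].
det(H) = 80, tr(H) = -24.
det(H) > 0 and tr(H) < 0, so H is negative definite everywhere: concave.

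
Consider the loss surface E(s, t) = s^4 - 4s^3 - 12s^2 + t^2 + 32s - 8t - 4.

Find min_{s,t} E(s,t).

-84

E(s,t) separates as P(s) + Q(t) − 4, so its minimum is min P + min Q − 4.
P'(s) = 4(s - 4)(s - 1)(s + 2) vanishes at s ∈ {-2, 1, 4}; Q'(t) = 2(t - 4) vanishes at t ∈ {4}.
Local minima of P (where P''>0): P(-2)=-64, P(4)=-64. Local minima of Q: Q(4)=-16.
So the global minimum of E is P(-2) + Q(4) − 4 = -64 − 16 − 4 = -84, attained at (-2, 4).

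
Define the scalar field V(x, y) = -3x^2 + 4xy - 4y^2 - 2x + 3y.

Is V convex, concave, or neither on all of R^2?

V is quadratic, so its Hessian is the constant matrix H = [[-6, 4], [4, -8]].
det(H) = 32, tr(H) = -14.
det(H) > 0 and tr(H) < 0, so H is negative definite everywhere: concave.

concave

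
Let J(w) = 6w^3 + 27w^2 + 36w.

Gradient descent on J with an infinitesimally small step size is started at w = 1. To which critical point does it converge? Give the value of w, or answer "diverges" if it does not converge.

-1

J'(w) = 18(w + 1)(w + 2), so J'(1) = 108.
Gradient descent moves in the -J' direction, i.e. w is decreasing.
The nearest critical point in that direction is w = -1, where J'' = 18 > 0 (a local minimum). The iterate converges there.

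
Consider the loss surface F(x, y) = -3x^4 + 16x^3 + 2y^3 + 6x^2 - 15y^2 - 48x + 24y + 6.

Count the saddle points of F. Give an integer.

3

F separates as a function of x plus a function of y, so ∇F=0 decouples.
∂F/∂x = -12(x - 4)(x - 1)(x + 1) = 0 at x ∈ {-1, 1, 4}; ∂F/∂y = 6(y - 4)(y - 1) = 0 at y ∈ {1, 4}.
The Hessian is diagonal: diag(F_xx, F_yy). Second derivatives: F_xx(-1)=-120, F_xx(1)=72, F_xx(4)=-180; F_yy(1)=-18, F_yy(4)=18.
Saddle points occur where the two diagonal entries have opposite signs: (-1, 4), (1, 1), (4, 4). Count: 3.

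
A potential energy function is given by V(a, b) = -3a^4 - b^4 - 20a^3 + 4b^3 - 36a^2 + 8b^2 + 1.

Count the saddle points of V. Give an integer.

4

V separates as a function of a plus a function of b, so ∇V=0 decouples.
∂V/∂a = -12a(a + 2)(a + 3) = 0 at a ∈ {-3, -2, 0}; ∂V/∂b = -4b(b - 4)(b + 1) = 0 at b ∈ {-1, 0, 4}.
The Hessian is diagonal: diag(V_aa, V_bb). Second derivatives: V_aa(-3)=-36, V_aa(-2)=24, V_aa(0)=-72; V_bb(-1)=-20, V_bb(0)=16, V_bb(4)=-80.
Saddle points occur where the two diagonal entries have opposite signs: (-3, 0), (-2, -1), (-2, 4), (0, 0). Count: 4.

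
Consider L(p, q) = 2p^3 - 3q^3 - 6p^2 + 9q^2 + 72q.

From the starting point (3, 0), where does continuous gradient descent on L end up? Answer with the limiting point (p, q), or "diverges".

(2, -2)

L is separable, so gradient descent decouples: p follows -∂L/∂p, q follows -∂L/∂q.
∂L/∂p = 6p(p - 2); at p=3 this is 18, so p decreases.
∂L/∂q = -9(q - 4)(q + 2); at q=0 this is 72, so q decreases.
p converges to its nearest critical value 2 (a local min of the p-part); q converges to -2. The iterate converges to (2, -2).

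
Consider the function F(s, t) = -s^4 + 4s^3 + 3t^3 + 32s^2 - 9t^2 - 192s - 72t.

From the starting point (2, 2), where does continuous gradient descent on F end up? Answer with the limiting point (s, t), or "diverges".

(3, 4)

F is separable, so gradient descent decouples: s follows -∂F/∂s, t follows -∂F/∂t.
∂F/∂s = -4(s - 4)(s - 3)(s + 4); at s=2 this is -48, so s increases.
∂F/∂t = 9(t - 4)(t + 2); at t=2 this is -72, so t increases.
s converges to its nearest critical value 3 (a local min of the s-part); t converges to 4. The iterate converges to (3, 4).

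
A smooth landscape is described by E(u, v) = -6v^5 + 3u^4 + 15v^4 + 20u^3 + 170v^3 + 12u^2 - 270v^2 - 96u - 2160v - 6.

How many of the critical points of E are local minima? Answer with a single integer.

4

E separates as a function of u plus a function of v, so ∇E=0 decouples.
∂E/∂u = 12(u - 1)(u + 2)(u + 4) = 0 at u ∈ {-4, -2, 1}; ∂E/∂v = -30(v - 4)(v - 3)(v + 2)(v + 3) = 0 at v ∈ {-3, -2, 3, 4}.
The Hessian is diagonal: diag(E_uu, E_vv). Second derivatives: E_uu(-4)=120, E_uu(-2)=-72, E_uu(1)=180; E_vv(-3)=1260, E_vv(-2)=-900, E_vv(3)=900, E_vv(4)=-1260.
Local minima occur where both diagonal entries positive: (-4, -3), (-4, 3), (1, -3), (1, 3). Count: 4.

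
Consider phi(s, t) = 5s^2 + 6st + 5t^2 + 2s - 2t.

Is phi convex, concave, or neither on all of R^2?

convex

phi is quadratic, so its Hessian is the constant matrix H = [[10, 6], [6, 10]].
det(H) = 64, tr(H) = 20.
det(H) > 0 and tr(H) > 0, so H is positive definite everywhere: convex.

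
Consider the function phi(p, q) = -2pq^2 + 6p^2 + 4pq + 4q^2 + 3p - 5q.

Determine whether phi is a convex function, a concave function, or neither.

The term -2pq^2 is cubic, so the Hessian is not constant.
∂²phi/∂q² = -4p + 8, which takes both signs as p varies (negative for sufficiently large p). A diagonal entry of the Hessian changing sign means the Hessian is neither positive- nor negative-semidefinite on all of R^2.

neither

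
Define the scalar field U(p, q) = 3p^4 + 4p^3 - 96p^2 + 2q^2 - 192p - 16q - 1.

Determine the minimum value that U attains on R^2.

-1313

U(p,q) separates as A(p) + B(q) − 1, so its minimum is min A + min B − 1.
A'(p) = 12(p - 4)(p + 1)(p + 4) vanishes at p ∈ {-4, -1, 4}; B'(q) = 4q - 16 vanishes at q ∈ {4}.
Local minima of A (where A''>0): A(-4)=-256, A(4)=-1280. Local minima of B: B(4)=-32.
So the global minimum of U is A(4) + B(4) − 1 = -1280 − 32 − 1 = -1313, attained at (4, 4).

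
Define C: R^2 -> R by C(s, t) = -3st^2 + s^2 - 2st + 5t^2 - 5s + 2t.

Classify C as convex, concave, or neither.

The term -3st^2 is cubic, so the Hessian is not constant.
∂²C/∂t² = -6s + 10, which takes both signs as s varies (negative for sufficiently large s). A diagonal entry of the Hessian changing sign means the Hessian is neither positive- nor negative-semidefinite on all of R^2.

neither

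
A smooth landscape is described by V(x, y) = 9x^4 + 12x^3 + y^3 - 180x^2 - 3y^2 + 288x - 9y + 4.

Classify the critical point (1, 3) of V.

saddle point

The mixed partial ∂²V/∂x∂y is 0, so the Hessian at any point is diag(V_xx, V_yy) = diag(36(3x^2 + 2x - 10), 6(y - 1)).
At (1, 3): H = diag(-180, 12).
The eigenvalues have opposite signs, so H is indefinite: a saddle point.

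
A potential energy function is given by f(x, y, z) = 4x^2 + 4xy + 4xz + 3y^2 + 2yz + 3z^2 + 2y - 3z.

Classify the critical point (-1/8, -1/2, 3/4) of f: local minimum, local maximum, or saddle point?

The Hessian is constant: H = [[8, 4, 4], [4, 6, 2], [4, 2, 6]].
Leading principal minors: Δ₁ = 8, Δ₂ = 32, Δ₃ = 128.
All leading minors are positive, so H is positive definite: a local minimum.

local minimum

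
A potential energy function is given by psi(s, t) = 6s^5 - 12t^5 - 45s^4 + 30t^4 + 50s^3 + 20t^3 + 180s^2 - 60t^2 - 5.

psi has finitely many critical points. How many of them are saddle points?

8

psi separates as a function of s plus a function of t, so ∇psi=0 decouples.
∂psi/∂s = 30s(s - 4)(s - 3)(s + 1) = 0 at s ∈ {-1, 0, 3, 4}; ∂psi/∂t = -60t(t - 2)(t - 1)(t + 1) = 0 at t ∈ {-1, 0, 1, 2}.
The Hessian is diagonal: diag(psi_ss, psi_tt). Second derivatives: psi_ss(-1)=-600, psi_ss(0)=360, psi_ss(3)=-360, psi_ss(4)=600; psi_tt(-1)=360, psi_tt(0)=-120, psi_tt(1)=120, psi_tt(2)=-360.
Saddle points occur where the two diagonal entries have opposite signs: (-1, -1), (-1, 1), (0, 0), (0, 2), (3, -1), (3, 1), (4, 0), (4, 2). Count: 8.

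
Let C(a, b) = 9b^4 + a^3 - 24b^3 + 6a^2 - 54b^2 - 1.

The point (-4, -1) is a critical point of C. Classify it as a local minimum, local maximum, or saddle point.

saddle point

The mixed partial ∂²C/∂a∂b is 0, so the Hessian at any point is diag(C_aa, C_bb) = diag(6(a + 2), 36(3b^2 - 4b - 3)).
At (-4, -1): H = diag(-12, 144).
The eigenvalues have opposite signs, so H is indefinite: a saddle point.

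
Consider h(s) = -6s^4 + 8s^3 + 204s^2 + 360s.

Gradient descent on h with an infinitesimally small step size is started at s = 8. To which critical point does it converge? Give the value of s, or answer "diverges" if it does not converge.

diverges

h'(s) = -24(s - 5)(s + 1)(s + 3), so h'(8) = -7128.
Gradient descent moves in the -h' direction, i.e. s is increasing.
There is no critical point above s=8, and h' keeps the same sign, so the iterate runs off to +∞.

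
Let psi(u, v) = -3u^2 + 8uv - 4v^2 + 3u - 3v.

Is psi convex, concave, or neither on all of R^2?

neither

psi is quadratic, so its Hessian is the constant matrix H = [[-6, 8], [8, -8]].
det(H) = -16, tr(H) = -14.
det(H) < 0, so H is indefinite: neither convex nor concave.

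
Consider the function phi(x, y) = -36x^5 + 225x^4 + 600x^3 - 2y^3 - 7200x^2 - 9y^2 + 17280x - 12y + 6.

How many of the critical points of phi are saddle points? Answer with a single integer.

phi separates as a function of x plus a function of y, so ∇phi=0 decouples.
∂phi/∂x = -180(x - 4)(x - 3)(x - 2)(x + 4) = 0 at x ∈ {-4, 2, 3, 4}; ∂phi/∂y = -6(y + 1)(y + 2) = 0 at y ∈ {-2, -1}.
The Hessian is diagonal: diag(phi_xx, phi_yy). Second derivatives: phi_xx(-4)=60480, phi_xx(2)=-2160, phi_xx(3)=1260, phi_xx(4)=-2880; phi_yy(-2)=6, phi_yy(-1)=-6.
Saddle points occur where the two diagonal entries have opposite signs: (-4, -1), (2, -2), (3, -1), (4, -2). Count: 4.

4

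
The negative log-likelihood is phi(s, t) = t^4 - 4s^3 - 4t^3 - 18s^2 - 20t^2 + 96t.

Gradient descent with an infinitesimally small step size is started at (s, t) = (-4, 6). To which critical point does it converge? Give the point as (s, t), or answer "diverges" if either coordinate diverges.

(-3, 4)

phi is separable, so gradient descent decouples: s follows -∂phi/∂s, t follows -∂phi/∂t.
∂phi/∂s = -12s(s + 3); at s=-4 this is -48, so s increases.
∂phi/∂t = 4(t - 4)(t - 2)(t + 3); at t=6 this is 288, so t decreases.
s converges to its nearest critical value -3 (a local min of the s-part); t converges to 4. The iterate converges to (-3, 4).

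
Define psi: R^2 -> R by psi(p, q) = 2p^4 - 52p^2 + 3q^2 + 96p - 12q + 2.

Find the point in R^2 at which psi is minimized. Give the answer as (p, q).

(-4, 2)

psi(p,q) separates as A(p) + B(q) + 2, so its minimum is min A + min B + 2.
A'(p) = 8(p - 3)(p - 1)(p + 4) vanishes at p ∈ {-4, 1, 3}; B'(q) = 6q - 12 vanishes at q ∈ {2}.
Local minima of A (where A''>0): A(-4)=-704, A(3)=-18. Local minima of B: B(2)=-12.
So the global minimum of psi is A(-4) + B(2) + 2 = -704 − 12 + 2 = -714, attained at (-4, 2).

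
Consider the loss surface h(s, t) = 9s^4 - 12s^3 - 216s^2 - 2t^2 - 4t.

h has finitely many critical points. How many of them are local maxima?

1

h separates as a function of s plus a function of t, so ∇h=0 decouples.
∂h/∂s = 36s(s - 4)(s + 3) = 0 at s ∈ {-3, 0, 4}; ∂h/∂t = -4(t + 1) = 0 at t ∈ {-1}.
The Hessian is diagonal: diag(h_ss, h_tt). Second derivatives: h_ss(-3)=756, h_ss(0)=-432, h_ss(4)=1008; h_tt(-1)=-4.
Local maxima occur where both diagonal entries negative: (0, -1). Count: 1.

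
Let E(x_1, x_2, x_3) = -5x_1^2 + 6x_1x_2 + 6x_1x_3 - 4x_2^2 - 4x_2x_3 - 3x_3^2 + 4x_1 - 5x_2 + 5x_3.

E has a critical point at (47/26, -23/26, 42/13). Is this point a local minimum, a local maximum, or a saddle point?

local maximum

The Hessian is constant: H = [[-10, 6, 6], [6, -8, -4], [6, -4, -6]].
Leading principal minors: Δ₁ = -10, Δ₂ = 44, Δ₃ = -104.
The minors alternate sign starting negative (−, +, −), so H is negative definite: a local maximum.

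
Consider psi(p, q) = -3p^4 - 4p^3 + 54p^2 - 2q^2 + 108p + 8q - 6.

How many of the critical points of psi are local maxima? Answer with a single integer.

2

psi separates as a function of p plus a function of q, so ∇psi=0 decouples.
∂psi/∂p = -12(p - 3)(p + 1)(p + 3) = 0 at p ∈ {-3, -1, 3}; ∂psi/∂q = -4(q - 2) = 0 at q ∈ {2}.
The Hessian is diagonal: diag(psi_pp, psi_qq). Second derivatives: psi_pp(-3)=-144, psi_pp(-1)=96, psi_pp(3)=-288; psi_qq(2)=-4.
Local maxima occur where both diagonal entries negative: (-3, 2), (3, 2). Count: 2.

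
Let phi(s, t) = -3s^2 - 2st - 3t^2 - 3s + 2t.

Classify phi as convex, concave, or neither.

phi is quadratic, so its Hessian is the constant matrix H = [[-6, -2], [-2, -6]].
det(H) = 32, tr(H) = -12.
det(H) > 0 and tr(H) < 0, so H is negative definite everywhere: concave.

concave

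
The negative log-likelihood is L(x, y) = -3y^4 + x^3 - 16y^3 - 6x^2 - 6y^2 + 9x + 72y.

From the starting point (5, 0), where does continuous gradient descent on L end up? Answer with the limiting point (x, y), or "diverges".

L is separable, so gradient descent decouples: x follows -∂L/∂x, y follows -∂L/∂y.
∂L/∂x = 3(x - 3)(x - 1); at x=5 this is 24, so x decreases.
∂L/∂y = -12(y - 1)(y + 2)(y + 3); at y=0 this is 72, so y decreases.
x converges to its nearest critical value 3 (a local min of the x-part); y converges to -2. The iterate converges to (3, -2).

(3, -2)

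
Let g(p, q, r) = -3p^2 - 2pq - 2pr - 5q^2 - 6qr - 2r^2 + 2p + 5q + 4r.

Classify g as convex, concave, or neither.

g is quadratic, so its Hessian is the constant matrix H = [[-6, -2, -2], [-2, -10, -6], [-2, -6, -4]].
Leading principal minors: -6, 56, -16.
Signs alternate −, +, − ⇒ H ≺ 0 ⇒ concave.

concave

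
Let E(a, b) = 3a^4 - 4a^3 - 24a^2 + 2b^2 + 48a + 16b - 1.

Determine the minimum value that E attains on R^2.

-145

E(a,b) separates as P(a) + Q(b) − 1, so its minimum is min P + min Q − 1.
P'(a) = 12(a - 2)(a - 1)(a + 2) vanishes at a ∈ {-2, 1, 2}; Q'(b) = 4b + 16 vanishes at b ∈ {-4}.
Local minima of P (where P''>0): P(-2)=-112, P(2)=16. Local minima of Q: Q(-4)=-32.
So the global minimum of E is P(-2) + Q(-4) − 1 = -112 − 32 − 1 = -145, attained at (-2, -4).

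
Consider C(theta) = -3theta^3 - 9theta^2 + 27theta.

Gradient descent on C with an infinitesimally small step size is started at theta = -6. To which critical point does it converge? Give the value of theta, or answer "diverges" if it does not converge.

-3

C'(theta) = -9(theta - 1)(theta + 3), so C'(-6) = -189.
Gradient descent moves in the -C' direction, i.e. theta is increasing.
The nearest critical point in that direction is theta = -3, where C'' = 36 > 0 (a local minimum). The iterate converges there.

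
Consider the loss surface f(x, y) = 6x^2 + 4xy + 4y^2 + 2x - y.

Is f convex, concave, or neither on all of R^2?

convex

f is quadratic, so its Hessian is the constant matrix H = [[12, 4], [4, 8]].
det(H) = 80, tr(H) = 20.
det(H) > 0 and tr(H) > 0, so H is positive definite everywhere: convex.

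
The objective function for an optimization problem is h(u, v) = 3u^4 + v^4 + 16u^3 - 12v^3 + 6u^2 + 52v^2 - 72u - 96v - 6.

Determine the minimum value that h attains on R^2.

h(u,v) separates as P(u) + Q(v) − 6, so its minimum is min P + min Q − 6.
P'(u) = 12(u - 1)(u + 2)(u + 3) vanishes at u ∈ {-3, -2, 1}; Q'(v) = 4(v - 4)(v - 3)(v - 2) vanishes at v ∈ {2, 3, 4}.
Local minima of P (where P''>0): P(-3)=81, P(1)=-47. Local minima of Q: Q(2)=-64, Q(4)=-64.
So the global minimum of h is P(1) + Q(2) − 6 = -47 − 64 − 6 = -117, attained at (1, 2).

-117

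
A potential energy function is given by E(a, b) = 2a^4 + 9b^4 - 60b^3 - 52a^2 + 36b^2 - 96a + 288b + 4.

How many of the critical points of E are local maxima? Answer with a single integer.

1

E separates as a function of a plus a function of b, so ∇E=0 decouples.
∂E/∂a = 8(a - 4)(a + 1)(a + 3) = 0 at a ∈ {-3, -1, 4}; ∂E/∂b = 36(b - 4)(b - 2)(b + 1) = 0 at b ∈ {-1, 2, 4}.
The Hessian is diagonal: diag(E_aa, E_bb). Second derivatives: E_aa(-3)=112, E_aa(-1)=-80, E_aa(4)=280; E_bb(-1)=540, E_bb(2)=-216, E_bb(4)=360.
Local maxima occur where both diagonal entries negative: (-1, 2). Count: 1.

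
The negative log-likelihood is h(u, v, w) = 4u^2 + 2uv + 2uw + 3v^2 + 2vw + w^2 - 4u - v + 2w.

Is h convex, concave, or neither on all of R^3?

h is quadratic, so its Hessian is the constant matrix H = [[8, 2, 2], [2, 6, 2], [2, 2, 2]].
Leading principal minors: 8, 44, 48.
All positive ⇒ H ≻ 0 ⇒ convex.

convex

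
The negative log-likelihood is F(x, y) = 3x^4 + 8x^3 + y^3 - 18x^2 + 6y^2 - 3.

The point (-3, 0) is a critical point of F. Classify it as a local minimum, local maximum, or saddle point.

The mixed partial ∂²F/∂x∂y is 0, so the Hessian at any point is diag(F_xx, F_yy) = diag(12(3x^2 + 4x - 3), 6(y + 2)).
At (-3, 0): H = diag(144, 12).
Both eigenvalues are positive, so H is positive definite: a local minimum.

local minimum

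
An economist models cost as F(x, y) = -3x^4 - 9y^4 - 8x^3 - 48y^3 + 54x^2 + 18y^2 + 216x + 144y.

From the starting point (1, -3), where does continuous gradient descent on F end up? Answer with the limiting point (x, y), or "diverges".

(-2, -1)

F is separable, so gradient descent decouples: x follows -∂F/∂x, y follows -∂F/∂y.
∂F/∂x = -12(x - 3)(x + 2)(x + 3); at x=1 this is 288, so x decreases.
∂F/∂y = -36(y - 1)(y + 1)(y + 4); at y=-3 this is -288, so y increases.
x converges to its nearest critical value -2 (a local min of the x-part); y converges to -1. The iterate converges to (-2, -1).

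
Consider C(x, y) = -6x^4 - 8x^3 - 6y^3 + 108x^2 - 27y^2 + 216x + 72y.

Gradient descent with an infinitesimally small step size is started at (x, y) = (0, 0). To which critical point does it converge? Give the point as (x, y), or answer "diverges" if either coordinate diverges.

(-1, -4)

C is separable, so gradient descent decouples: x follows -∂C/∂x, y follows -∂C/∂y.
∂C/∂x = -24(x - 3)(x + 1)(x + 3); at x=0 this is 216, so x decreases.
∂C/∂y = -18(y - 1)(y + 4); at y=0 this is 72, so y decreases.
x converges to its nearest critical value -1 (a local min of the x-part); y converges to -4. The iterate converges to (-1, -4).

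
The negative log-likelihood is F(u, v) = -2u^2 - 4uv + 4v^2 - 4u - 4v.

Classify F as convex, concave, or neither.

neither

F is quadratic, so its Hessian is the constant matrix H = [[-4, -4], [-4, 8]].
det(H) = -48, tr(H) = 4.
det(H) < 0, so H is indefinite: neither convex nor concave.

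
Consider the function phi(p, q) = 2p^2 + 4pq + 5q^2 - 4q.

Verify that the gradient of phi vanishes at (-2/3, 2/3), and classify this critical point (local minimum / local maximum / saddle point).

∇phi = (4p + 4q, 4p + 10q - 4); substituting (-2/3, 2/3) gives ∇phi = (0, 0), so (-2/3, 2/3) is indeed a critical point.
The Hessian of phi is constant: H = [[4, 4], [4, 10]].
det(H) = 4·10 − 4² = 24.
det(H) > 0 and tr(H) = 14 > 0, so H is positive definite and the point is a local minimum.

local minimum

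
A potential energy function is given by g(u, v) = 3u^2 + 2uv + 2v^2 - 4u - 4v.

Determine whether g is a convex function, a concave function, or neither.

g is quadratic, so its Hessian is the constant matrix H = [[6, 2], [2, 4]].
det(H) = 20, tr(H) = 10.
det(H) > 0 and tr(H) > 0, so H is positive definite everywhere: convex.

convex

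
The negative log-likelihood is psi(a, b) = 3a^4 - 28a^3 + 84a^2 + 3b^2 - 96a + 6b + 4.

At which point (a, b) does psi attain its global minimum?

psi(a,b) separates as P(a) + Q(b) + 4, so its minimum is min P + min Q + 4.
P'(a) = 12(a - 4)(a - 2)(a - 1) vanishes at a ∈ {1, 2, 4}; Q'(b) = 6b + 6 vanishes at b ∈ {-1}.
Local minima of P (where P''>0): P(1)=-37, P(4)=-64. Local minima of Q: Q(-1)=-3.
So the global minimum of psi is P(4) + Q(-1) + 4 = -64 − 3 + 4 = -63, attained at (4, -1).

(4, -1)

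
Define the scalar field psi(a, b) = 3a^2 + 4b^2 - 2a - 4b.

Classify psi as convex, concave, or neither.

psi is quadratic, so its Hessian is the constant matrix H = [[6, 0], [0, 8]].
det(H) = 48, tr(H) = 14.
det(H) > 0 and tr(H) > 0, so H is positive definite everywhere: convex.

convex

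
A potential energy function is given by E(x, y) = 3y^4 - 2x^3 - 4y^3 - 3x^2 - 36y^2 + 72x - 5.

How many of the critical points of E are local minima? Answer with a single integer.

2

E separates as a function of x plus a function of y, so ∇E=0 decouples.
∂E/∂x = -6(x - 3)(x + 4) = 0 at x ∈ {-4, 3}; ∂E/∂y = 12y(y - 3)(y + 2) = 0 at y ∈ {-2, 0, 3}.
The Hessian is diagonal: diag(E_xx, E_yy). Second derivatives: E_xx(-4)=42, E_xx(3)=-42; E_yy(-2)=120, E_yy(0)=-72, E_yy(3)=180.
Local minima occur where both diagonal entries positive: (-4, -2), (-4, 3). Count: 2.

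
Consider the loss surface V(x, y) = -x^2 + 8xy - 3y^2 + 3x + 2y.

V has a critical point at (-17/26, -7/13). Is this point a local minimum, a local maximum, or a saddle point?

saddle point

The Hessian of V is constant: H = [[-2, 8], [8, -6]].
det(H) = (-2)·(-6) − 8² = -52.
Since det(H) < 0, H is indefinite and the critical point is a saddle point.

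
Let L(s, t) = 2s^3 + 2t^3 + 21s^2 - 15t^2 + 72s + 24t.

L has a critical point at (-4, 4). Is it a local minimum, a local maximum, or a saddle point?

saddle point

The mixed partial ∂²L/∂s∂t is 0, so the Hessian at any point is diag(L_ss, L_tt) = diag(6(2s + 7), 6(2t - 5)).
At (-4, 4): H = diag(-6, 18).
The eigenvalues have opposite signs, so H is indefinite: a saddle point.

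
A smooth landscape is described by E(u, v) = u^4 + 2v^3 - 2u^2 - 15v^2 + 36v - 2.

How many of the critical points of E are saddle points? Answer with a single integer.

E separates as a function of u plus a function of v, so ∇E=0 decouples.
∂E/∂u = 4u(u - 1)(u + 1) = 0 at u ∈ {-1, 0, 1}; ∂E/∂v = 6(v - 3)(v - 2) = 0 at v ∈ {2, 3}.
The Hessian is diagonal: diag(E_uu, E_vv). Second derivatives: E_uu(-1)=8, E_uu(0)=-4, E_uu(1)=8; E_vv(2)=-6, E_vv(3)=6.
Saddle points occur where the two diagonal entries have opposite signs: (-1, 2), (0, 3), (1, 2). Count: 3.

3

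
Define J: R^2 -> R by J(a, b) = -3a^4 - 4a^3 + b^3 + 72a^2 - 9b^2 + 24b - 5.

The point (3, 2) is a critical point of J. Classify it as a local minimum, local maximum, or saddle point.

The mixed partial ∂²J/∂a∂b is 0, so the Hessian at any point is diag(J_aa, J_bb) = diag(12(-3a^2 - 2a + 12), 6(b - 3)).
At (3, 2): H = diag(-252, -6).
Both eigenvalues are negative, so H is negative definite: a local maximum.

local maximum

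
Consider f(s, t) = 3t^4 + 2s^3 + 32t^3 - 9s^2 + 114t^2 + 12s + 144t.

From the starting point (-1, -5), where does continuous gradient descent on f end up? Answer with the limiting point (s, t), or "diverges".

diverges

f is separable, so gradient descent decouples: s follows -∂f/∂s, t follows -∂f/∂t.
∂f/∂s = 6(s - 2)(s - 1); at s=-1 this is 36, so s decreases.
∂f/∂t = 12(t + 1)(t + 3)(t + 4); at t=-5 this is -96, so t increases.
The s-coordinate has no critical point in that direction and runs off to infinity.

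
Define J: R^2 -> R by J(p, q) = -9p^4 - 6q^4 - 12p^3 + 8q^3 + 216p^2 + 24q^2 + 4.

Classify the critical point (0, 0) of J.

local minimum

The mixed partial ∂²J/∂p∂q is 0, so the Hessian at any point is diag(J_pp, J_qq) = diag(36(-3p^2 - 2p + 12), 24(-3q^2 + 2q + 2)).
At (0, 0): H = diag(432, 48).
Both eigenvalues are positive, so H is positive definite: a local minimum.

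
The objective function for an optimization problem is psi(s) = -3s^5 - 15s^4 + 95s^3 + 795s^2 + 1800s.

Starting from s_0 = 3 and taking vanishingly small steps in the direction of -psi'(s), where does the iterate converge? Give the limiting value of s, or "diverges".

-2

psi'(s) = -15(s - 5)(s + 2)(s + 3)(s + 4), so psi'(3) = 6300.
Gradient descent moves in the -psi' direction, i.e. s is decreasing.
The nearest critical point in that direction is s = -2, where psi'' = 210 > 0 (a local minimum). The iterate converges there.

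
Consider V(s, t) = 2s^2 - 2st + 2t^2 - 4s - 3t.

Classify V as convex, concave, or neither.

convex

V is quadratic, so its Hessian is the constant matrix H = [[4, -2], [-2, 4]].
det(H) = 12, tr(H) = 8.
det(H) > 0 and tr(H) > 0, so H is positive definite everywhere: convex.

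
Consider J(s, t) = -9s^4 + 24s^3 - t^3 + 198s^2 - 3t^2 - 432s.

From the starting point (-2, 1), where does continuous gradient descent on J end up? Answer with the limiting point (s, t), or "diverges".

diverges

J is separable, so gradient descent decouples: s follows -∂J/∂s, t follows -∂J/∂t.
∂J/∂s = -36(s - 4)(s - 1)(s + 3); at s=-2 this is -648, so s increases.
∂J/∂t = -3t(t + 2); at t=1 this is -9, so t increases.
The t-coordinate has no critical point in that direction and runs off to infinity.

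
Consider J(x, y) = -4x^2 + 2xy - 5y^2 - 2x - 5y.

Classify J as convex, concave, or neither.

J is quadratic, so its Hessian is the constant matrix H = [[-8, 2], [2, -10]].
det(H) = 76, tr(H) = -18.
det(H) > 0 and tr(H) < 0, so H is negative definite everywhere: concave.

concave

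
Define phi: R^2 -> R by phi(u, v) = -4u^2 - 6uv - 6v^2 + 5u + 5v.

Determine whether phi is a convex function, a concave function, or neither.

phi is quadratic, so its Hessian is the constant matrix H = [[-8, -6], [-6, -12]].
det(H) = 60, tr(H) = -20.
det(H) > 0 and tr(H) < 0, so H is negative definite everywhere: concave.

concave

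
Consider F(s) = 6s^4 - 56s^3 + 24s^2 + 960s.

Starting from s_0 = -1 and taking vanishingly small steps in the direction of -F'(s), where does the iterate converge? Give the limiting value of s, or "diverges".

-2

F'(s) = 24(s - 5)(s - 4)(s + 2), so F'(-1) = 720.
Gradient descent moves in the -F' direction, i.e. s is decreasing.
The nearest critical point in that direction is s = -2, where F'' = 1008 > 0 (a local minimum). The iterate converges there.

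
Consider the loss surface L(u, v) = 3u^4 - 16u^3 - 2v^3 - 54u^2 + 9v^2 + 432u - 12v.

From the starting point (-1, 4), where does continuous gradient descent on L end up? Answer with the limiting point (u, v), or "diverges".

diverges

L is separable, so gradient descent decouples: u follows -∂L/∂u, v follows -∂L/∂v.
∂L/∂u = 12(u - 4)(u - 3)(u + 3); at u=-1 this is 480, so u decreases.
∂L/∂v = -6(v - 2)(v - 1); at v=4 this is -36, so v increases.
The v-coordinate has no critical point in that direction and runs off to infinity.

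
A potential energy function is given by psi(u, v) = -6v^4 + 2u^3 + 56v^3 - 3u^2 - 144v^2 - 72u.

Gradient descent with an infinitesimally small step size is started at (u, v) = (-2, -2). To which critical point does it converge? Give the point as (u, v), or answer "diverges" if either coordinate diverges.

psi is separable, so gradient descent decouples: u follows -∂psi/∂u, v follows -∂psi/∂v.
∂psi/∂u = 6(u - 4)(u + 3); at u=-2 this is -36, so u increases.
∂psi/∂v = -24v(v - 4)(v - 3); at v=-2 this is 1440, so v decreases.
The v-coordinate has no critical point in that direction and runs off to infinity.

diverges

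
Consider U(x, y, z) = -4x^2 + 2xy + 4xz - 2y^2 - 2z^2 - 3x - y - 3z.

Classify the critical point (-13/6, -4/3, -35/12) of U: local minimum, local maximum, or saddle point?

The Hessian is constant: H = [[-8, 2, 4], [2, -4, 0], [4, 0, -4]].
Leading principal minors: Δ₁ = -8, Δ₂ = 28, Δ₃ = -48.
The minors alternate sign starting negative (−, +, −), so H is negative definite: a local maximum.

local maximum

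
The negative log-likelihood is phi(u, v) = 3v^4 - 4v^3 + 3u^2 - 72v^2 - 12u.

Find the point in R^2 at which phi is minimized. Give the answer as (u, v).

phi(u,v) separates as P(u) + Q(v), so its minimum is min P + min Q.
P'(u) = 6u - 12 vanishes at u ∈ {2}; Q'(v) = 12v(v - 4)(v + 3) vanishes at v ∈ {-3, 0, 4}.
Local minima of P (where P''>0): P(2)=-12. Local minima of Q: Q(-3)=-297, Q(4)=-640.
So the global minimum of phi is P(2) + Q(4) = -12 − 640 = -652, attained at (2, 4).

(2, 4)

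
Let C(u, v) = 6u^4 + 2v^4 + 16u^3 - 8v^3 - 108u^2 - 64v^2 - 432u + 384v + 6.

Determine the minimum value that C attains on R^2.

C(u,v) separates as P(u) + Q(v) + 6, so its minimum is min P + min Q + 6.
P'(u) = 24(u - 3)(u + 2)(u + 3) vanishes at u ∈ {-3, -2, 3}; Q'(v) = 8(v - 4)(v - 3)(v + 4) vanishes at v ∈ {-4, 3, 4}.
Local minima of P (where P''>0): P(-3)=378, P(3)=-1350. Local minima of Q: Q(-4)=-1536, Q(4)=512.
So the global minimum of C is P(3) + Q(-4) + 6 = -1350 − 1536 + 6 = -2880, attained at (3, -4).

-2880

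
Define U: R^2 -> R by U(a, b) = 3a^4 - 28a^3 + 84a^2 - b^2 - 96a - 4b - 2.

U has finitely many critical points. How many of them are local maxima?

1

U separates as a function of a plus a function of b, so ∇U=0 decouples.
∂U/∂a = 12(a - 4)(a - 2)(a - 1) = 0 at a ∈ {1, 2, 4}; ∂U/∂b = -2(b + 2) = 0 at b ∈ {-2}.
The Hessian is diagonal: diag(U_aa, U_bb). Second derivatives: U_aa(1)=36, U_aa(2)=-24, U_aa(4)=72; U_bb(-2)=-2.
Local maxima occur where both diagonal entries negative: (2, -2). Count: 1.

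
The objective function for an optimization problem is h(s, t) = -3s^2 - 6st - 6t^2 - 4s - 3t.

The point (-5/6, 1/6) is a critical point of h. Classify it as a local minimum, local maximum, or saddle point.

local maximum

The Hessian of h is constant: H = [[-6, -6], [-6, -12]].
det(H) = (-6)·(-12) − (-6)² = 36.
det(H) > 0 and tr(H) = -18 < 0, so H is negative definite and the point is a local maximum.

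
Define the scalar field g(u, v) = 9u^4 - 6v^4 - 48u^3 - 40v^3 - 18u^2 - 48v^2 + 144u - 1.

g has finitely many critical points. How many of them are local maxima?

g separates as a function of u plus a function of v, so ∇g=0 decouples.
∂g/∂u = 36(u - 4)(u - 1)(u + 1) = 0 at u ∈ {-1, 1, 4}; ∂g/∂v = -24v(v + 1)(v + 4) = 0 at v ∈ {-4, -1, 0}.
The Hessian is diagonal: diag(g_uu, g_vv). Second derivatives: g_uu(-1)=360, g_uu(1)=-216, g_uu(4)=540; g_vv(-4)=-288, g_vv(-1)=72, g_vv(0)=-96.
Local maxima occur where both diagonal entries negative: (1, -4), (1, 0). Count: 2.

2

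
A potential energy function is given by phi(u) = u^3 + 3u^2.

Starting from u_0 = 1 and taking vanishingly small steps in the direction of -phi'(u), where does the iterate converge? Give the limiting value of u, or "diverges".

0

phi'(u) = 3u(u + 2), so phi'(1) = 9.
Gradient descent moves in the -phi' direction, i.e. u is decreasing.
The nearest critical point in that direction is u = 0, where phi'' = 6 > 0 (a local minimum). The iterate converges there.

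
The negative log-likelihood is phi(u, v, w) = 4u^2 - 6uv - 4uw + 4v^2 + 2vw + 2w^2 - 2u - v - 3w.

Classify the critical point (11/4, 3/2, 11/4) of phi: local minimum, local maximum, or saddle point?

The Hessian is constant: H = [[8, -6, -4], [-6, 8, 2], [-4, 2, 4]].
Leading principal minors: Δ₁ = 8, Δ₂ = 28, Δ₃ = 48.
All leading minors are positive, so H is positive definite: a local minimum.

local minimum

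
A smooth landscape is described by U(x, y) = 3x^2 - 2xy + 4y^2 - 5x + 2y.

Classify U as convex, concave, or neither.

U is quadratic, so its Hessian is the constant matrix H = [[6, -2], [-2, 8]].
det(H) = 44, tr(H) = 14.
det(H) > 0 and tr(H) > 0, so H is positive definite everywhere: convex.

convex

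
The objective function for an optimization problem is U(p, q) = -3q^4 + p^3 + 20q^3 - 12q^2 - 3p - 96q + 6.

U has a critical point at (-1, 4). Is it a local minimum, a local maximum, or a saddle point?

The mixed partial ∂²U/∂p∂q is 0, so the Hessian at any point is diag(U_pp, U_qq) = diag(6p, 12(-3q^2 + 10q - 2)).
At (-1, 4): H = diag(-6, -120).
Both eigenvalues are negative, so H is negative definite: a local maximum.

local maximum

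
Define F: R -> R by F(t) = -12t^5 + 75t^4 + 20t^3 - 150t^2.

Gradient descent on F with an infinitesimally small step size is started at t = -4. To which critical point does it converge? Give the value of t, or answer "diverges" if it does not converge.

-1

F'(t) = -60t(t - 5)(t - 1)(t + 1), so F'(-4) = -32400.
Gradient descent moves in the -F' direction, i.e. t is increasing.
The nearest critical point in that direction is t = -1, where F'' = 720 > 0 (a local minimum). The iterate converges there.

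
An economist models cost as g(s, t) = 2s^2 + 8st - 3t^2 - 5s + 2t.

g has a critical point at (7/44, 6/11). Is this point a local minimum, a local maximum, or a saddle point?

The Hessian of g is constant: H = [[4, 8], [8, -6]].
det(H) = 4·(-6) − 8² = -88.
Since det(H) < 0, H is indefinite and the critical point is a saddle point.

saddle point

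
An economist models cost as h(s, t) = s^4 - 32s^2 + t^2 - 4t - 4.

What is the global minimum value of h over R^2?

h(s,t) separates as P(s) + Q(t) − 4, so its minimum is min P + min Q − 4.
P'(s) = 4s(s - 4)(s + 4) vanishes at s ∈ {-4, 0, 4}; Q'(t) = 2(t - 2) vanishes at t ∈ {2}.
Local minima of P (where P''>0): P(-4)=-256, P(4)=-256. Local minima of Q: Q(2)=-4.
So the global minimum of h is P(-4) + Q(2) − 4 = -256 − 4 − 4 = -264, attained at (-4, 2).

-264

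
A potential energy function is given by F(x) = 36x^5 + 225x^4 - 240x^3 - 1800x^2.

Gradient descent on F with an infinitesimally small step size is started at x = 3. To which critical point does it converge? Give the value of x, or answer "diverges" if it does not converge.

2

F'(x) = 180x(x - 2)(x + 2)(x + 5), so F'(3) = 21600.
Gradient descent moves in the -F' direction, i.e. x is decreasing.
The nearest critical point in that direction is x = 2, where F'' = 10080 > 0 (a local minimum). The iterate converges there.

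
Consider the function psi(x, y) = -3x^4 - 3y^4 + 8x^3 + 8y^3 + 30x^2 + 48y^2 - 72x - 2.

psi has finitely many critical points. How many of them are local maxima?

psi separates as a function of x plus a function of y, so ∇psi=0 decouples.
∂psi/∂x = -12(x - 3)(x - 1)(x + 2) = 0 at x ∈ {-2, 1, 3}; ∂psi/∂y = -12y(y - 4)(y + 2) = 0 at y ∈ {-2, 0, 4}.
The Hessian is diagonal: diag(psi_xx, psi_yy). Second derivatives: psi_xx(-2)=-180, psi_xx(1)=72, psi_xx(3)=-120; psi_yy(-2)=-144, psi_yy(0)=96, psi_yy(4)=-288.
Local maxima occur where both diagonal entries negative: (-2, -2), (-2, 4), (3, -2), (3, 4). Count: 4.

4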